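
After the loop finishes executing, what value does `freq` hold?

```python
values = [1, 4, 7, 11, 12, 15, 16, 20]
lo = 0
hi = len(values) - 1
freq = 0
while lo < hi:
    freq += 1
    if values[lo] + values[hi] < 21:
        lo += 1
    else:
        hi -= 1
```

Let's trace through this code step by step.

Initialize: values = [1, 4, 7, 11, 12, 15, 16, 20]
Initialize: lo = 0
Initialize: hi = 7
Initialize: freq = 0
Entering loop: while lo < hi:
After iteration 1: lo = 0, hi = 6, freq = 1
After iteration 2: lo = 1, hi = 6, freq = 2
After iteration 3: lo = 2, hi = 6, freq = 3
After iteration 4: lo = 2, hi = 5, freq = 4
After iteration 5: lo = 2, hi = 4, freq = 5
After iteration 6: lo = 3, hi = 4, freq = 6
After iteration 7: lo = 3, hi = 3, freq = 7
Loop ends.

Final answer: 7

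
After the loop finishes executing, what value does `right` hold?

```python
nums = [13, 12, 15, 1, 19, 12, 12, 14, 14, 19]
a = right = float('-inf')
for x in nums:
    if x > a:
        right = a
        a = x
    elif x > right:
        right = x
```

Let's trace through this code step by step.

Initialize: nums = [13, 12, 15, 1, 19, 12, 12, 14, 14, 19]
Initialize: a = -inf
Initialize: right = -inf
Entering loop: for x in nums:
After iteration 1: x = 13, a = 13, right = -inf
After iteration 2: x = 12, a = 13, right = 12
After iteration 3: x = 15, a = 15, right = 13
After iteration 4: x = 1, a = 15, right = 13
After iteration 5: x = 19, a = 19, right = 15
After iteration 6: x = 12, a = 19, right = 15
After iteration 7: x = 12, a = 19, right = 15
After iteration 8: x = 14, a = 19, right = 15
After iteration 9: x = 14, a = 19, right = 15
After iteration 10: x = 19, a = 19, right = 19
Loop ends.

Final answer: 19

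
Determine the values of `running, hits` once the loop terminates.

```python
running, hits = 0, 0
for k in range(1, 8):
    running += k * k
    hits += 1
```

Let's trace through this code step by step.

Initialize: running = 0
Initialize: hits = 0
Entering loop: for k in range(1, 8):
After iteration 1: k = 1, running = 1, hits = 1
After iteration 2: k = 2, running = 5, hits = 2
After iteration 3: k = 3, running = 14, hits = 3
After iteration 4: k = 4, running = 30, hits = 4
After iteration 5: k = 5, running = 55, hits = 5
After iteration 6: k = 6, running = 91, hits = 6
After iteration 7: k = 7, running = 140, hits = 7
Loop ends.

Final answer: 140, 7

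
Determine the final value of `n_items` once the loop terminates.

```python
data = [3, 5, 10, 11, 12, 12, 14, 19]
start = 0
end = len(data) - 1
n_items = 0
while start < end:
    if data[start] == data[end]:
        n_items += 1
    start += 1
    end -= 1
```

Let's trace through this code step by step.

Initialize: data = [3, 5, 10, 11, 12, 12, 14, 19]
Initialize: start = 0
Initialize: end = 7
Initialize: n_items = 0
Entering loop: while start < end:
After iteration 1: start = 1, end = 6, n_items = 0
After iteration 2: start = 2, end = 5, n_items = 0
After iteration 3: start = 3, end = 4, n_items = 0
After iteration 4: start = 4, end = 3, n_items = 0
Loop ends.

Final answer: 0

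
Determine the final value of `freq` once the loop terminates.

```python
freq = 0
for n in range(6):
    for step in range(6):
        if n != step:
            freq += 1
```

Let's trace through this code step by step.

Initialize: freq = 0
Entering loop: for n in range(6):
After iteration 1: n = 0, freq = 5
After iteration 2: n = 1, freq = 10
After iteration 3: n = 2, freq = 15
After iteration 4: n = 3, freq = 20
After iteration 5: n = 4, freq = 25
After iteration 6: n = 5, freq = 30
Loop ends.

Final answer: 30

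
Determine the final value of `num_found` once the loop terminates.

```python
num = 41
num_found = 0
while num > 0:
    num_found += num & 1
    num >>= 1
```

Let's trace through this code step by step.

Initialize: num = 41
Initialize: num_found = 0
Entering loop: while num > 0:
After iteration 1: num = 20, num_found = 1
After iteration 2: num = 10, num_found = 1
After iteration 3: num = 5, num_found = 1
After iteration 4: num = 2, num_found = 2
After iteration 5: num = 1, num_found = 2
After iteration 6: num = 0, num_found = 3
Loop ends.

Final answer: 3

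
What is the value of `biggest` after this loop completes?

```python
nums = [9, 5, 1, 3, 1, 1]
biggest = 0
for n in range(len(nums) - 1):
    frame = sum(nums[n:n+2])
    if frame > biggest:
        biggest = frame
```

Let's trace through this code step by step.

Initialize: nums = [9, 5, 1, 3, 1, 1]
Initialize: biggest = 0
Entering loop: for n in range(len(nums) - 1):
After iteration 1: n = 0, biggest = 14, frame = 14
After iteration 2: n = 1, biggest = 14, frame = 6
After iteration 3: n = 2, biggest = 14, frame = 4
After iteration 4: n = 3, biggest = 14, frame = 4
After iteration 5: n = 4, biggest = 14, frame = 2
Loop ends.

Final answer: 14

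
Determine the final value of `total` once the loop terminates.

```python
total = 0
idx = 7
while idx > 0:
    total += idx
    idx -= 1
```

Let's trace through this code step by step.

Initialize: total = 0
Initialize: idx = 7
Entering loop: while idx > 0:
After iteration 1: total = 7, idx = 6
After iteration 2: total = 13, idx = 5
After iteration 3: total = 18, idx = 4
After iteration 4: total = 22, idx = 3
After iteration 5: total = 25, idx = 2
After iteration 6: total = 27, idx = 1
After iteration 7: total = 28, idx = 0
Loop ends.

Final answer: 28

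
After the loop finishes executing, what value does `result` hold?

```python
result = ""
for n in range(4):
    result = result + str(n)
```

Let's trace through this code step by step.

Initialize: result = ''
Entering loop: for n in range(4):
After iteration 1: n = 0, result = '0'
After iteration 2: n = 1, result = '01'
After iteration 3: n = 2, result = '012'
After iteration 4: n = 3, result = '0123'
Loop ends.

Final answer: '0123'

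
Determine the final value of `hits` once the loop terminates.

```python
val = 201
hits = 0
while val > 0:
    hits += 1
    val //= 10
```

Let's trace through this code step by step.

Initialize: val = 201
Initialize: hits = 0
Entering loop: while val > 0:
After iteration 1: val = 20, hits = 1
After iteration 2: val = 2, hits = 2
After iteration 3: val = 0, hits = 3
Loop ends.

Final answer: 3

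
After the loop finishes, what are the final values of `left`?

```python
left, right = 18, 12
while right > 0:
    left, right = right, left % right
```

Let's trace through this code step by step.

Initialize: left = 18
Initialize: right = 12
Entering loop: while right > 0:
After iteration 1: left = 12, right = 6
After iteration 2: left = 6, right = 0
Loop ends.

Final answer: 6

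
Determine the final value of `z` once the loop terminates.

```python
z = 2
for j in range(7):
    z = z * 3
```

Let's trace through this code step by step.

Initialize: z = 2
Entering loop: for j in range(7):
After iteration 1: j = 0, z = 6
After iteration 2: j = 1, z = 18
After iteration 3: j = 2, z = 54
After iteration 4: j = 3, z = 162
After iteration 5: j = 4, z = 486
After iteration 6: j = 5, z = 1458
After iteration 7: j = 6, z = 4374
Loop ends.

Final answer: 4374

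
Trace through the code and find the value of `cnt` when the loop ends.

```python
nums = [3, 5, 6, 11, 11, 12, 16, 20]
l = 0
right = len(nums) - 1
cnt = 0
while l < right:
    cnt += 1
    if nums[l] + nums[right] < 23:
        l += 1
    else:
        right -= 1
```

Let's trace through this code step by step.

Initialize: nums = [3, 5, 6, 11, 11, 12, 16, 20]
Initialize: l = 0
Initialize: right = 7
Initialize: cnt = 0
Entering loop: while l < right:
After iteration 1: l = 0, right = 6, cnt = 1
After iteration 2: l = 1, right = 6, cnt = 2
After iteration 3: l = 2, right = 6, cnt = 3
After iteration 4: l = 3, right = 6, cnt = 4
After iteration 5: l = 3, right = 5, cnt = 5
After iteration 6: l = 3, right = 4, cnt = 6
After iteration 7: l = 4, right = 4, cnt = 7
Loop ends.

Final answer: 7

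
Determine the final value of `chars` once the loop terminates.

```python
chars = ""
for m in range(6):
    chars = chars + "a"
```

Let's trace through this code step by step.

Initialize: chars = ''
Entering loop: for m in range(6):
After iteration 1: m = 0, chars = 'a'
After iteration 2: m = 1, chars = 'aa'
After iteration 3: m = 2, chars = 'aaa'
After iteration 4: m = 3, chars = 'aaaa'
After iteration 5: m = 4, chars = 'aaaaa'
After iteration 6: m = 5, chars = 'aaaaaa'
Loop ends.

Final answer: 'aaaaaa'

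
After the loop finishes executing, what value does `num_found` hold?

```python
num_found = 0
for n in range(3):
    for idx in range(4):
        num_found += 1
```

Let's trace through this code step by step.

Initialize: num_found = 0
Entering loop: for n in range(3):
After iteration 1: n = 0, num_found = 4
After iteration 2: n = 1, num_found = 8
After iteration 3: n = 2, num_found = 12
Loop ends.

Final answer: 12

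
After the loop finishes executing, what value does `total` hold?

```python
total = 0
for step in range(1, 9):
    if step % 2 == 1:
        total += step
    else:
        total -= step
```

Let's trace through this code step by step.

Initialize: total = 0
Entering loop: for step in range(1, 9):
After iteration 1: step = 1, total = 1
After iteration 2: step = 2, total = -1
After iteration 3: step = 3, total = 2
After iteration 4: step = 4, total = -2
After iteration 5: step = 5, total = 3
After iteration 6: step = 6, total = -3
After iteration 7: step = 7, total = 4
After iteration 8: step = 8, total = -4
Loop ends.

Final answer: -4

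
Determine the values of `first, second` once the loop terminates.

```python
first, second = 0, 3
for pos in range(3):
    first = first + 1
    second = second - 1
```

Let's trace through this code step by step.

Initialize: first = 0
Initialize: second = 3
Entering loop: for pos in range(3):
After iteration 1: pos = 0, first = 1, second = 2
After iteration 2: pos = 1, first = 2, second = 1
After iteration 3: pos = 2, first = 3, second = 0
Loop ends.

Final answer: 3, 0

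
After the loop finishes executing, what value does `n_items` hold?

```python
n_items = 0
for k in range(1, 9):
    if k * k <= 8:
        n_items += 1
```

Let's trace through this code step by step.

Initialize: n_items = 0
Entering loop: for k in range(1, 9):
After iteration 1: k = 1, n_items = 1
After iteration 2: k = 2, n_items = 2
After iteration 3: k = 3, n_items = 2
After iteration 4: k = 4, n_items = 2
After iteration 5: k = 5, n_items = 2
After iteration 6: k = 6, n_items = 2
After iteration 7: k = 7, n_items = 2
After iteration 8: k = 8, n_items = 2
Loop ends.

Final answer: 2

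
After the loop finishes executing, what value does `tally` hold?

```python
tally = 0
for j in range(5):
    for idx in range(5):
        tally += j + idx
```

Let's trace through this code step by step.

Initialize: tally = 0
Entering loop: for j in range(5):
After iteration 1: j = 0, tally = 10
After iteration 2: j = 1, tally = 25
After iteration 3: j = 2, tally = 45
After iteration 4: j = 3, tally = 70
After iteration 5: j = 4, tally = 100
Loop ends.

Final answer: 100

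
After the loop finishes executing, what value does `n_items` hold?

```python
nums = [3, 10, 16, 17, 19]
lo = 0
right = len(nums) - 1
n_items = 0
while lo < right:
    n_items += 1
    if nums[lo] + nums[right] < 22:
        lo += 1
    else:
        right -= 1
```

Let's trace through this code step by step.

Initialize: nums = [3, 10, 16, 17, 19]
Initialize: lo = 0
Initialize: right = 4
Initialize: n_items = 0
Entering loop: while lo < right:
After iteration 1: lo = 0, right = 3, n_items = 1
After iteration 2: lo = 1, right = 3, n_items = 2
After iteration 3: lo = 1, right = 2, n_items = 3
After iteration 4: lo = 1, right = 1, n_items = 4
Loop ends.

Final answer: 4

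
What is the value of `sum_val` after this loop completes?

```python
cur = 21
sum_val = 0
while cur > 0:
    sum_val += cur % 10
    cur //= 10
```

Let's trace through this code step by step.

Initialize: cur = 21
Initialize: sum_val = 0
Entering loop: while cur > 0:
After iteration 1: cur = 2, sum_val = 1
After iteration 2: cur = 0, sum_val = 3
Loop ends.

Final answer: 3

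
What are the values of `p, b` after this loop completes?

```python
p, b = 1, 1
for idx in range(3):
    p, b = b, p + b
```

Let's trace through this code step by step.

Initialize: p = 1
Initialize: b = 1
Entering loop: for idx in range(3):
After iteration 1: idx = 0, p = 1, b = 2
After iteration 2: idx = 1, p = 2, b = 3
After iteration 3: idx = 2, p = 3, b = 5
Loop ends.

Final answer: 3, 5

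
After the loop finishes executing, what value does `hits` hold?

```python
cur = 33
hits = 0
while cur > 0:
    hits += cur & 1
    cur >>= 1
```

Let's trace through this code step by step.

Initialize: cur = 33
Initialize: hits = 0
Entering loop: while cur > 0:
After iteration 1: cur = 16, hits = 1
After iteration 2: cur = 8, hits = 1
After iteration 3: cur = 4, hits = 1
After iteration 4: cur = 2, hits = 1
After iteration 5: cur = 1, hits = 1
After iteration 6: cur = 0, hits = 2
Loop ends.

Final answer: 2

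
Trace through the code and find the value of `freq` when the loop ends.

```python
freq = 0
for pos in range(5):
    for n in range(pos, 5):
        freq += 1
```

Let's trace through this code step by step.

Initialize: freq = 0
Entering loop: for pos in range(5):
After iteration 1: pos = 0, freq = 5
After iteration 2: pos = 1, freq = 9
After iteration 3: pos = 2, freq = 12
After iteration 4: pos = 3, freq = 14
After iteration 5: pos = 4, freq = 15
Loop ends.

Final answer: 15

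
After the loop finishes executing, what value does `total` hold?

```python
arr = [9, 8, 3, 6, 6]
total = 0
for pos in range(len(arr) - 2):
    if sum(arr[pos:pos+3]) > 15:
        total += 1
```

Let's trace through this code step by step.

Initialize: arr = [9, 8, 3, 6, 6]
Initialize: total = 0
Entering loop: for pos in range(len(arr) - 2):
After iteration 1: pos = 0, total = 1
After iteration 2: pos = 1, total = 2
After iteration 3: pos = 2, total = 2
Loop ends.

Final answer: 2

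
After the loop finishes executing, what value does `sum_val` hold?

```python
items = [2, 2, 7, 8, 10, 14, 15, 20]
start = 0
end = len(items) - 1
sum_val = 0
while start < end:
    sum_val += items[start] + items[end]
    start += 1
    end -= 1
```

Let's trace through this code step by step.

Initialize: items = [2, 2, 7, 8, 10, 14, 15, 20]
Initialize: start = 0
Initialize: end = 7
Initialize: sum_val = 0
Entering loop: while start < end:
After iteration 1: start = 1, end = 6, sum_val = 22
After iteration 2: start = 2, end = 5, sum_val = 39
After iteration 3: start = 3, end = 4, sum_val = 60
After iteration 4: start = 4, end = 3, sum_val = 78
Loop ends.

Final answer: 78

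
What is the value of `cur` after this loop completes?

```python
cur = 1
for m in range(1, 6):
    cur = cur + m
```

Let's trace through this code step by step.

Initialize: cur = 1
Entering loop: for m in range(1, 6):
After iteration 1: m = 1, cur = 2
After iteration 2: m = 2, cur = 4
After iteration 3: m = 3, cur = 7
After iteration 4: m = 4, cur = 11
After iteration 5: m = 5, cur = 16
Loop ends.

Final answer: 16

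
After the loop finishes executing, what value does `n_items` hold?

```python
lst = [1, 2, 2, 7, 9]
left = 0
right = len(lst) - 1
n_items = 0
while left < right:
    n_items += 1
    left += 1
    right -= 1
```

Let's trace through this code step by step.

Initialize: lst = [1, 2, 2, 7, 9]
Initialize: left = 0
Initialize: right = 4
Initialize: n_items = 0
Entering loop: while left < right:
After iteration 1: left = 1, right = 3, n_items = 1
After iteration 2: left = 2, right = 2, n_items = 2
Loop ends.

Final answer: 2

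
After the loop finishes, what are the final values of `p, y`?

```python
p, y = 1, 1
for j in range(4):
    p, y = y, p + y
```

Let's trace through this code step by step.

Initialize: p = 1
Initialize: y = 1
Entering loop: for j in range(4):
After iteration 1: j = 0, p = 1, y = 2
After iteration 2: j = 1, p = 2, y = 3
After iteration 3: j = 2, p = 3, y = 5
After iteration 4: j = 3, p = 5, y = 8
Loop ends.

Final answer: 5, 8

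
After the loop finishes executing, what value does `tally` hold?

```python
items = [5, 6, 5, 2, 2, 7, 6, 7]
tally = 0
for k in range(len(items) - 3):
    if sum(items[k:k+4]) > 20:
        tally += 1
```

Let's trace through this code step by step.

Initialize: items = [5, 6, 5, 2, 2, 7, 6, 7]
Initialize: tally = 0
Entering loop: for k in range(len(items) - 3):
After iteration 1: k = 0, tally = 0
After iteration 2: k = 1, tally = 0
After iteration 3: k = 2, tally = 0
After iteration 4: k = 3, tally = 0
After iteration 5: k = 4, tally = 1
Loop ends.

Final answer: 1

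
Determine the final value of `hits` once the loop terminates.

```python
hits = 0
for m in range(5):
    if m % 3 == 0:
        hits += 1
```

Let's trace through this code step by step.

Initialize: hits = 0
Entering loop: for m in range(5):
After iteration 1: m = 0, hits = 1
After iteration 2: m = 1, hits = 1
After iteration 3: m = 2, hits = 1
After iteration 4: m = 3, hits = 2
After iteration 5: m = 4, hits = 2
Loop ends.

Final answer: 2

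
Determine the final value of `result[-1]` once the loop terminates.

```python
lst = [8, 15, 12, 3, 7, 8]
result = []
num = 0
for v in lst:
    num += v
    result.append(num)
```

Let's trace through this code step by step.

Initialize: lst = [8, 15, 12, 3, 7, 8]
Initialize: result = []
Initialize: num = 0
Entering loop: for v in lst:
After iteration 1: v = 8, result = [8], num = 8
After iteration 2: v = 15, result = [8, 23], num = 23
After iteration 3: v = 12, result = [8, 23, 35], num = 35
After iteration 4: v = 3, result = [8, 23, 35, 38], num = 38
After iteration 5: v = 7, result = [8, 23, 35, 38, 45], num = 45
After iteration 6: v = 8, result = [8, 23, 35, 38, 45, 53], num = 53
Loop ends.
result[-1] = 53

Final answer: 53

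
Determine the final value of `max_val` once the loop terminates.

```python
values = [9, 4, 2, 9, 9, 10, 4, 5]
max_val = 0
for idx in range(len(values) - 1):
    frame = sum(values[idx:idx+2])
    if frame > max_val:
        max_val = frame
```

Let's trace through this code step by step.

Initialize: values = [9, 4, 2, 9, 9, 10, 4, 5]
Initialize: max_val = 0
Entering loop: for idx in range(len(values) - 1):
After iteration 1: idx = 0, max_val = 13, frame = 13
After iteration 2: idx = 1, max_val = 13, frame = 6
After iteration 3: idx = 2, max_val = 13, frame = 11
After iteration 4: idx = 3, max_val = 18, frame = 18
After iteration 5: idx = 4, max_val = 19, frame = 19
After iteration 6: idx = 5, max_val = 19, frame = 14
After iteration 7: idx = 6, max_val = 19, frame = 9
Loop ends.

Final answer: 19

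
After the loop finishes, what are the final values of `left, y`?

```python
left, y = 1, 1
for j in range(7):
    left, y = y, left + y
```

Let's trace through this code step by step.

Initialize: left = 1
Initialize: y = 1
Entering loop: for j in range(7):
After iteration 1: j = 0, left = 1, y = 2
After iteration 2: j = 1, left = 2, y = 3
After iteration 3: j = 2, left = 3, y = 5
After iteration 4: j = 3, left = 5, y = 8
After iteration 5: j = 4, left = 8, y = 13
After iteration 6: j = 5, left = 13, y = 21
After iteration 7: j = 6, left = 21, y = 34
Loop ends.

Final answer: 21, 34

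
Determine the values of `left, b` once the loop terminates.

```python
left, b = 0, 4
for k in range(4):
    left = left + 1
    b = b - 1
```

Let's trace through this code step by step.

Initialize: left = 0
Initialize: b = 4
Entering loop: for k in range(4):
After iteration 1: k = 0, left = 1, b = 3
After iteration 2: k = 1, left = 2, b = 2
After iteration 3: k = 2, left = 3, b = 1
After iteration 4: k = 3, left = 4, b = 0
Loop ends.

Final answer: 4, 0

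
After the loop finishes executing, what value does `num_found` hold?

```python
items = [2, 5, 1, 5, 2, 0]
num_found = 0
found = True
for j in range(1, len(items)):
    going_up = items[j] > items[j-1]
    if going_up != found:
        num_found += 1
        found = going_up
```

Let's trace through this code step by step.

Initialize: items = [2, 5, 1, 5, 2, 0]
Initialize: num_found = 0
Initialize: found = True
Entering loop: for j in range(1, len(items)):
After iteration 1: j = 1, num_found = 0, found = True, going_up = True
After iteration 2: j = 2, num_found = 1, found = False, going_up = False
After iteration 3: j = 3, num_found = 2, found = True, going_up = True
After iteration 4: j = 4, num_found = 3, found = False, going_up = False
After iteration 5: j = 5, num_found = 3, found = False, going_up = False
Loop ends.

Final answer: 3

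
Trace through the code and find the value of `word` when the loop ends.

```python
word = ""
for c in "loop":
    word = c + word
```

Let's trace through this code step by step.

Initialize: word = ''
Entering loop: for c in "loop":
After iteration 1: c = 'l', word = 'l'
After iteration 2: c = 'o', word = 'ol'
After iteration 3: c = 'o', word = 'ool'
After iteration 4: c = 'p', word = 'pool'
Loop ends.

Final answer: 'pool'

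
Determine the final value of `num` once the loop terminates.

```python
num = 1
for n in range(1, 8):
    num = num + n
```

Let's trace through this code step by step.

Initialize: num = 1
Entering loop: for n in range(1, 8):
After iteration 1: n = 1, num = 2
After iteration 2: n = 2, num = 4
After iteration 3: n = 3, num = 7
After iteration 4: n = 4, num = 11
After iteration 5: n = 5, num = 16
After iteration 6: n = 6, num = 22
After iteration 7: n = 7, num = 29
Loop ends.

Final answer: 29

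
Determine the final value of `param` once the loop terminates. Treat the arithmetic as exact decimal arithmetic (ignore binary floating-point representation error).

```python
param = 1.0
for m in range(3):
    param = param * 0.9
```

Let's trace through this code step by step.

Initialize: param = 1.0
Entering loop: for m in range(3):
After iteration 1: m = 0, param = 0.9
After iteration 2: m = 1, param = 0.81
After iteration 3: m = 2, param = 0.729
Loop ends.

Final answer: 0.729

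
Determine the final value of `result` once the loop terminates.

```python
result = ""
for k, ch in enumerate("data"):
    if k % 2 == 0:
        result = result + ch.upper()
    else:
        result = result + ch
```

Let's trace through this code step by step.

Initialize: result = ''
Entering loop: for k, ch in enumerate("data"):
After iteration 1: k = 0, ch = 'd', result = 'D'
After iteration 2: k = 1, ch = 'a', result = 'Da'
After iteration 3: k = 2, ch = 't', result = 'DaT'
After iteration 4: k = 3, ch = 'a', result = 'DaTa'
Loop ends.

Final answer: 'DaTa'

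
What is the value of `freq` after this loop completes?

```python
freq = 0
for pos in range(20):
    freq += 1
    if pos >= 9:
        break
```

Let's trace through this code step by step.

Initialize: freq = 0
Entering loop: for pos in range(20):
After iteration 1: pos = 0, freq = 1
After iteration 2: pos = 1, freq = 2
After iteration 3: pos = 2, freq = 3
After iteration 4: pos = 3, freq = 4
After iteration 5: pos = 4, freq = 5
After iteration 6: pos = 5, freq = 6
After iteration 7: pos = 6, freq = 7
After iteration 8: pos = 7, freq = 8
After iteration 9: pos = 8, freq = 9
After iteration 10: pos = 9, freq = 10
Loop ends.

Final answer: 10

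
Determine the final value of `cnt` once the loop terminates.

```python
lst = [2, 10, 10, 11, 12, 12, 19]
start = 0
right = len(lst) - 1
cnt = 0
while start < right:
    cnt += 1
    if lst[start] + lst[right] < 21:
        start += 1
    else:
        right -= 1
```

Let's trace through this code step by step.

Initialize: lst = [2, 10, 10, 11, 12, 12, 19]
Initialize: start = 0
Initialize: right = 6
Initialize: cnt = 0
Entering loop: while start < right:
After iteration 1: start = 0, right = 5, cnt = 1
After iteration 2: start = 1, right = 5, cnt = 2
After iteration 3: start = 1, right = 4, cnt = 3
After iteration 4: start = 1, right = 3, cnt = 4
After iteration 5: start = 1, right = 2, cnt = 5
After iteration 6: start = 2, right = 2, cnt = 6
Loop ends.

Final answer: 6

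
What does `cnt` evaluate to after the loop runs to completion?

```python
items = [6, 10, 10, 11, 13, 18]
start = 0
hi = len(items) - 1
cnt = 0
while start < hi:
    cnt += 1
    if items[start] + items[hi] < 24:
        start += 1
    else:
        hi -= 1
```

Let's trace through this code step by step.

Initialize: items = [6, 10, 10, 11, 13, 18]
Initialize: start = 0
Initialize: hi = 5
Initialize: cnt = 0
Entering loop: while start < hi:
After iteration 1: start = 0, hi = 4, cnt = 1
After iteration 2: start = 1, hi = 4, cnt = 2
After iteration 3: start = 2, hi = 4, cnt = 3
After iteration 4: start = 3, hi = 4, cnt = 4
After iteration 5: start = 3, hi = 3, cnt = 5
Loop ends.

Final answer: 5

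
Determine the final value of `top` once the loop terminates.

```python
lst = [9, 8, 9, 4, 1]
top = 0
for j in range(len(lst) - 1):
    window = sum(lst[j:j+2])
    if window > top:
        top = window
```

Let's trace through this code step by step.

Initialize: lst = [9, 8, 9, 4, 1]
Initialize: top = 0
Entering loop: for j in range(len(lst) - 1):
After iteration 1: j = 0, top = 17, window = 17
After iteration 2: j = 1, top = 17, window = 17
After iteration 3: j = 2, top = 17, window = 13
After iteration 4: j = 3, top = 17, window = 5
Loop ends.

Final answer: 17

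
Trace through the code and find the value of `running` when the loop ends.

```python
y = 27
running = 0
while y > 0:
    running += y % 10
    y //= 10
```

Let's trace through this code step by step.

Initialize: y = 27
Initialize: running = 0
Entering loop: while y > 0:
After iteration 1: y = 2, running = 7
After iteration 2: y = 0, running = 9
Loop ends.

Final answer: 9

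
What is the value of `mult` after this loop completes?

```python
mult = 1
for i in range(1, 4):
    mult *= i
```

Let's trace through this code step by step.

Initialize: mult = 1
Entering loop: for i in range(1, 4):
After iteration 1: i = 1, mult = 1
After iteration 2: i = 2, mult = 2
After iteration 3: i = 3, mult = 6
Loop ends.

Final answer: 6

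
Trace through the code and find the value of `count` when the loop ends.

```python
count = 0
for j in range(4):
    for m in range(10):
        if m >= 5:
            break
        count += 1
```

Let's trace through this code step by step.

Initialize: count = 0
Entering loop: for j in range(4):
After iteration 1: j = 0, count = 5
After iteration 2: j = 1, count = 10
After iteration 3: j = 2, count = 15
After iteration 4: j = 3, count = 20
Loop ends.

Final answer: 20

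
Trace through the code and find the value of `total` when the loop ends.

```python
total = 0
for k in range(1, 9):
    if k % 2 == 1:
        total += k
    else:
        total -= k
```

Let's trace through this code step by step.

Initialize: total = 0
Entering loop: for k in range(1, 9):
After iteration 1: k = 1, total = 1
After iteration 2: k = 2, total = -1
After iteration 3: k = 3, total = 2
After iteration 4: k = 4, total = -2
After iteration 5: k = 5, total = 3
After iteration 6: k = 6, total = -3
After iteration 7: k = 7, total = 4
After iteration 8: k = 8, total = -4
Loop ends.

Final answer: -4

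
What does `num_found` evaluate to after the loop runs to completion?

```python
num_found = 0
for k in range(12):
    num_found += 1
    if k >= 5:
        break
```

Let's trace through this code step by step.

Initialize: num_found = 0
Entering loop: for k in range(12):
After iteration 1: k = 0, num_found = 1
After iteration 2: k = 1, num_found = 2
After iteration 3: k = 2, num_found = 3
After iteration 4: k = 3, num_found = 4
After iteration 5: k = 4, num_found = 5
After iteration 6: k = 5, num_found = 6
Loop ends.

Final answer: 6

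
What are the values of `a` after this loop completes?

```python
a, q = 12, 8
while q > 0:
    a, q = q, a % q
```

Let's trace through this code step by step.

Initialize: a = 12
Initialize: q = 8
Entering loop: while q > 0:
After iteration 1: a = 8, q = 4
After iteration 2: a = 4, q = 0
Loop ends.

Final answer: 4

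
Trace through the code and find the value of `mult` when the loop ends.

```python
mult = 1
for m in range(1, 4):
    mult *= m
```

Let's trace through this code step by step.

Initialize: mult = 1
Entering loop: for m in range(1, 4):
After iteration 1: m = 1, mult = 1
After iteration 2: m = 2, mult = 2
After iteration 3: m = 3, mult = 6
Loop ends.

Final answer: 6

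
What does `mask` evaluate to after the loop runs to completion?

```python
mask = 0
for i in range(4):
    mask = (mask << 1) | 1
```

Let's trace through this code step by step.

Initialize: mask = 0
Entering loop: for i in range(4):
After iteration 1: i = 0, mask = 1
After iteration 2: i = 1, mask = 3
After iteration 3: i = 2, mask = 7
After iteration 4: i = 3, mask = 15
Loop ends.

Final answer: 15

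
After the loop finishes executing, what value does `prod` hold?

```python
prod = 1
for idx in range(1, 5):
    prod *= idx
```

Let's trace through this code step by step.

Initialize: prod = 1
Entering loop: for idx in range(1, 5):
After iteration 1: idx = 1, prod = 1
After iteration 2: idx = 2, prod = 2
After iteration 3: idx = 3, prod = 6
After iteration 4: idx = 4, prod = 24
Loop ends.

Final answer: 24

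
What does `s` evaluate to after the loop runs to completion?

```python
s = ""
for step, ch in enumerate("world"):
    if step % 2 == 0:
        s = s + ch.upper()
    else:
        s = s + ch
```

Let's trace through this code step by step.

Initialize: s = ''
Entering loop: for step, ch in enumerate("world"):
After iteration 1: step = 0, ch = 'w', s = 'W'
After iteration 2: step = 1, ch = 'o', s = 'Wo'
After iteration 3: step = 2, ch = 'r', s = 'WoR'
After iteration 4: step = 3, ch = 'l', s = 'WoRl'
After iteration 5: step = 4, ch = 'd', s = 'WoRlD'
Loop ends.

Final answer: 'WoRlD'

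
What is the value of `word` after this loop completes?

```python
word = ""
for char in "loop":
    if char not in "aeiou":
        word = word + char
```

Let's trace through this code step by step.

Initialize: word = ''
Entering loop: for char in "loop":
After iteration 1: char = 'l', word = 'l'
After iteration 2: char = 'o', word = 'l'
After iteration 3: char = 'o', word = 'l'
After iteration 4: char = 'p', word = 'lp'
Loop ends.

Final answer: 'lp'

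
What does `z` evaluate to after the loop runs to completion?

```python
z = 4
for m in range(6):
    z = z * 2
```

Let's trace through this code step by step.

Initialize: z = 4
Entering loop: for m in range(6):
After iteration 1: m = 0, z = 8
After iteration 2: m = 1, z = 16
After iteration 3: m = 2, z = 32
After iteration 4: m = 3, z = 64
After iteration 5: m = 4, z = 128
After iteration 6: m = 5, z = 256
Loop ends.

Final answer: 256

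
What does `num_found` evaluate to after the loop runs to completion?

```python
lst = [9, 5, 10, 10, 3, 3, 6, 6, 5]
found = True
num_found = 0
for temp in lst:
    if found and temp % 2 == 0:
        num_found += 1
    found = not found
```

Let's trace through this code step by step.

Initialize: lst = [9, 5, 10, 10, 3, 3, 6, 6, 5]
Initialize: found = True
Initialize: num_found = 0
Entering loop: for temp in lst:
After iteration 1: temp = 9, found = False, num_found = 0
After iteration 2: temp = 5, found = True, num_found = 0
After iteration 3: temp = 10, found = False, num_found = 1
After iteration 4: temp = 10, found = True, num_found = 1
After iteration 5: temp = 3, found = False, num_found = 1
After iteration 6: temp = 3, found = True, num_found = 1
After iteration 7: temp = 6, found = False, num_found = 2
After iteration 8: temp = 6, found = True, num_found = 2
After iteration 9: temp = 5, found = False, num_found = 2
Loop ends.

Final answer: 2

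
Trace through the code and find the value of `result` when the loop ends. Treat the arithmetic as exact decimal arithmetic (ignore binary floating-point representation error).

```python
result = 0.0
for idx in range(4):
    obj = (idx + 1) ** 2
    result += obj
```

Let's trace through this code step by step.

Initialize: result = 0.0
Entering loop: for idx in range(4):
After iteration 1: idx = 0, result = 1.0, obj = 1
After iteration 2: idx = 1, result = 5.0, obj = 4
After iteration 3: idx = 2, result = 14.0, obj = 9
After iteration 4: idx = 3, result = 30.0, obj = 16
Loop ends.

Final answer: 30.0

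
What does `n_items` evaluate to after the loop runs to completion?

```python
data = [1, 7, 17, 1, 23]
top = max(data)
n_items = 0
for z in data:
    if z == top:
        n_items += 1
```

Let's trace through this code step by step.

Initialize: data = [1, 7, 17, 1, 23]
Initialize: top = 23
Initialize: n_items = 0
Entering loop: for z in data:
After iteration 1: z = 1, n_items = 0
After iteration 2: z = 7, n_items = 0
After iteration 3: z = 17, n_items = 0
After iteration 4: z = 1, n_items = 0
After iteration 5: z = 23, n_items = 1
Loop ends.

Final answer: 1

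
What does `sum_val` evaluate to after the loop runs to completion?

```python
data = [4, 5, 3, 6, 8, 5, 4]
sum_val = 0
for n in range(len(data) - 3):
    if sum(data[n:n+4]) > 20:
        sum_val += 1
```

Let's trace through this code step by step.

Initialize: data = [4, 5, 3, 6, 8, 5, 4]
Initialize: sum_val = 0
Entering loop: for n in range(len(data) - 3):
After iteration 1: n = 0, sum_val = 0
After iteration 2: n = 1, sum_val = 1
After iteration 3: n = 2, sum_val = 2
After iteration 4: n = 3, sum_val = 3
Loop ends.

Final answer: 3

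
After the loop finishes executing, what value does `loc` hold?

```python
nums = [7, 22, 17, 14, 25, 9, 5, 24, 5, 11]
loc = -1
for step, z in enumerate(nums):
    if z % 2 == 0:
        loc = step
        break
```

Let's trace through this code step by step.

Initialize: nums = [7, 22, 17, 14, 25, 9, 5, 24, 5, 11]
Initialize: loc = -1
Entering loop: for step, z in enumerate(nums):
After iteration 1: step = 0, z = 7, loc = -1
After iteration 2: step = 1, z = 22, loc = 1
Loop ends.

Final answer: 1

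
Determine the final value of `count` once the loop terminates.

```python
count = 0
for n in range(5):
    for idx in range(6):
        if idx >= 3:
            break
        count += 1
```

Let's trace through this code step by step.

Initialize: count = 0
Entering loop: for n in range(5):
After iteration 1: n = 0, count = 3
After iteration 2: n = 1, count = 6
After iteration 3: n = 2, count = 9
After iteration 4: n = 3, count = 12
After iteration 5: n = 4, count = 15
Loop ends.

Final answer: 15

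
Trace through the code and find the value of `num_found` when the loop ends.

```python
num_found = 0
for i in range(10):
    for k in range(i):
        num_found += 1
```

Let's trace through this code step by step.

Initialize: num_found = 0
Entering loop: for i in range(10):
After iteration 1: i = 0, num_found = 0
After iteration 2: i = 1, num_found = 1, k = 0
After iteration 3: i = 2, num_found = 3, k = 1
After iteration 4: i = 3, num_found = 6, k = 2
After iteration 5: i = 4, num_found = 10, k = 3
After iteration 6: i = 5, num_found = 15, k = 4
After iteration 7: i = 6, num_found = 21, k = 5
After iteration 8: i = 7, num_found = 28, k = 6
After iteration 9: i = 8, num_found = 36, k = 7
After iteration 10: i = 9, num_found = 45, k = 8
Loop ends.

Final answer: 45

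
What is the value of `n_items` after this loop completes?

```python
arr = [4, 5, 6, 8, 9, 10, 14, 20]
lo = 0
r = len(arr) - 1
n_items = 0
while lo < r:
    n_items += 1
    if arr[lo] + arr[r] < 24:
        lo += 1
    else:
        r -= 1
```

Let's trace through this code step by step.

Initialize: arr = [4, 5, 6, 8, 9, 10, 14, 20]
Initialize: lo = 0
Initialize: r = 7
Initialize: n_items = 0
Entering loop: while lo < r:
After iteration 1: lo = 0, r = 6, n_items = 1
After iteration 2: lo = 1, r = 6, n_items = 2
After iteration 3: lo = 2, r = 6, n_items = 3
After iteration 4: lo = 3, r = 6, n_items = 4
After iteration 5: lo = 4, r = 6, n_items = 5
After iteration 6: lo = 5, r = 6, n_items = 6
After iteration 7: lo = 5, r = 5, n_items = 7
Loop ends.

Final answer: 7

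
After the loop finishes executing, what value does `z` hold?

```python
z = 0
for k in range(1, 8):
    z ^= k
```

Let's trace through this code step by step.

Initialize: z = 0
Entering loop: for k in range(1, 8):
After iteration 1: k = 1, z = 1
After iteration 2: k = 2, z = 3
After iteration 3: k = 3, z = 0
After iteration 4: k = 4, z = 4
After iteration 5: k = 5, z = 1
After iteration 6: k = 6, z = 7
After iteration 7: k = 7, z = 0
Loop ends.

Final answer: 0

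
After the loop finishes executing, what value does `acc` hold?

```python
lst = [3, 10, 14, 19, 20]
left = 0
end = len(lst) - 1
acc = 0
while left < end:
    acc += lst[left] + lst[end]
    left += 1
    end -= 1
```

Let's trace through this code step by step.

Initialize: lst = [3, 10, 14, 19, 20]
Initialize: left = 0
Initialize: end = 4
Initialize: acc = 0
Entering loop: while left < end:
After iteration 1: left = 1, end = 3, acc = 23
After iteration 2: left = 2, end = 2, acc = 52
Loop ends.

Final answer: 52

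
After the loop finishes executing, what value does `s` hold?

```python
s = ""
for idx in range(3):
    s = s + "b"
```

Let's trace through this code step by step.

Initialize: s = ''
Entering loop: for idx in range(3):
After iteration 1: idx = 0, s = 'b'
After iteration 2: idx = 1, s = 'bb'
After iteration 3: idx = 2, s = 'bbb'
Loop ends.

Final answer: 'bbb'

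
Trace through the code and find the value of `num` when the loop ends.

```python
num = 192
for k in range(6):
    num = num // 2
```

Let's trace through this code step by step.

Initialize: num = 192
Entering loop: for k in range(6):
After iteration 1: k = 0, num = 96
After iteration 2: k = 1, num = 48
After iteration 3: k = 2, num = 24
After iteration 4: k = 3, num = 12
After iteration 5: k = 4, num = 6
After iteration 6: k = 5, num = 3
Loop ends.

Final answer: 3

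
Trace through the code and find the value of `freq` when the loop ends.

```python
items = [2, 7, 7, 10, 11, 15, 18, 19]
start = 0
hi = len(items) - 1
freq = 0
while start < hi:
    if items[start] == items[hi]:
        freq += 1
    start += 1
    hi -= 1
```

Let's trace through this code step by step.

Initialize: items = [2, 7, 7, 10, 11, 15, 18, 19]
Initialize: start = 0
Initialize: hi = 7
Initialize: freq = 0
Entering loop: while start < hi:
After iteration 1: start = 1, hi = 6, freq = 0
After iteration 2: start = 2, hi = 5, freq = 0
After iteration 3: start = 3, hi = 4, freq = 0
After iteration 4: start = 4, hi = 3, freq = 0
Loop ends.

Final answer: 0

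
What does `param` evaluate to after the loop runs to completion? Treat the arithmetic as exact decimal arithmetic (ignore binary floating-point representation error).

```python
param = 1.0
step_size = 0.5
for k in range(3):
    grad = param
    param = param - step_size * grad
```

Let's trace through this code step by step.

Initialize: param = 1.0
Initialize: step_size = 0.5
Entering loop: for k in range(3):
After iteration 1: k = 0, param = 0.5, grad = 1.0
After iteration 2: k = 1, param = 0.25, grad = 0.5
After iteration 3: k = 2, param = 0.125, grad = 0.25
Loop ends.

Final answer: 0.125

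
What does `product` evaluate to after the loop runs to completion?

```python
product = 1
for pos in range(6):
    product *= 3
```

Let's trace through this code step by step.

Initialize: product = 1
Entering loop: for pos in range(6):
After iteration 1: pos = 0, product = 3
After iteration 2: pos = 1, product = 9
After iteration 3: pos = 2, product = 27
After iteration 4: pos = 3, product = 81
After iteration 5: pos = 4, product = 243
After iteration 6: pos = 5, product = 729
Loop ends.

Final answer: 729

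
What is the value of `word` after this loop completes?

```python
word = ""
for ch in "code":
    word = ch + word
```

Let's trace through this code step by step.

Initialize: word = ''
Entering loop: for ch in "code":
After iteration 1: ch = 'c', word = 'c'
After iteration 2: ch = 'o', word = 'oc'
After iteration 3: ch = 'd', word = 'doc'
After iteration 4: ch = 'e', word = 'edoc'
Loop ends.

Final answer: 'edoc'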